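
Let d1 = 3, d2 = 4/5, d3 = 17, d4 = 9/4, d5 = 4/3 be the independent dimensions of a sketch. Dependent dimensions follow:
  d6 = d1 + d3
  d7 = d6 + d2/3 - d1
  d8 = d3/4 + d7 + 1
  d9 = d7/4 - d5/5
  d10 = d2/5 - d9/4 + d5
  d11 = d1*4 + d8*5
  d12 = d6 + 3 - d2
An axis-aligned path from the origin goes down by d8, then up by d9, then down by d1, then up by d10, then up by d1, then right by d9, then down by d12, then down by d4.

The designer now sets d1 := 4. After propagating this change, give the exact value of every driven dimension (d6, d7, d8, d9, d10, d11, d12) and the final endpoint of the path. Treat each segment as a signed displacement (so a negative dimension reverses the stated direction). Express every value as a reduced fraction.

Apply edit: d1 := 4
  d6 = d1 + d3 = 21
  d7 = d6 + d2/3 - d1 = 259/15
  d8 = d3/4 + d7 + 1 = 1351/60
  d9 = d7/4 - d5/5 = 81/20
  d10 = d2/5 - d9/4 + d5 = 577/1200
  d11 = d1*4 + d8*5 = 1543/12
  d12 = d6 + 3 - d2 = 116/5
Walk from origin (0, 0):
  seg 1: down by d8 = 1351/60 → (0, -1351/60)
  seg 2: up by d9 = 81/20 → (0, -277/15)
  seg 3: down by d1 = 4 → (0, -337/15)
  seg 4: up by d10 = 577/1200 → (0, -26383/1200)
  seg 5: up by d1 = 4 → (0, -21583/1200)
  seg 6: right by d9 = 81/20 → (81/20, -21583/1200)
  seg 7: down by d12 = 116/5 → (81/20, -49423/1200)
  seg 8: down by d4 = 9/4 → (81/20, -52123/1200)

d6 = 21
d7 = 259/15
d8 = 1351/60
d9 = 81/20
d10 = 577/1200
d11 = 1543/12
d12 = 116/5
endpoint = (81/20, -52123/1200)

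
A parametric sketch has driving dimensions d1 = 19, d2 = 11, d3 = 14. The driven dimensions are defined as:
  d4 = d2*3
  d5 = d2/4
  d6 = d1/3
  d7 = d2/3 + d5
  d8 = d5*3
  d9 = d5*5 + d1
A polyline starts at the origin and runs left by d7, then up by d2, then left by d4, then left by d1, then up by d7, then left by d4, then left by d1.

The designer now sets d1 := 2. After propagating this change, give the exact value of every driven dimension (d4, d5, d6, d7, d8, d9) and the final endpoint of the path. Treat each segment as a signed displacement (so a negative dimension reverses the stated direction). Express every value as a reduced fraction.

Apply edit: d1 := 2
  d4 = d2*3 = 33
  d5 = d2/4 = 11/4
  d6 = d1/3 = 2/3
  d7 = d2/3 + d5 = 77/12
  d8 = d5*3 = 33/4
  d9 = d5*5 + d1 = 63/4
Walk from origin (0, 0):
  seg 1: left by d7 = 77/12 → (-77/12, 0)
  seg 2: up by d2 = 11 → (-77/12, 11)
  seg 3: left by d4 = 33 → (-473/12, 11)
  seg 4: left by d1 = 2 → (-497/12, 11)
  seg 5: up by d7 = 77/12 → (-497/12, 209/12)
  seg 6: left by d4 = 33 → (-893/12, 209/12)
  seg 7: left by d1 = 2 → (-917/12, 209/12)

d4 = 33
d5 = 11/4
d6 = 2/3
d7 = 77/12
d8 = 33/4
d9 = 63/4
endpoint = (-917/12, 209/12)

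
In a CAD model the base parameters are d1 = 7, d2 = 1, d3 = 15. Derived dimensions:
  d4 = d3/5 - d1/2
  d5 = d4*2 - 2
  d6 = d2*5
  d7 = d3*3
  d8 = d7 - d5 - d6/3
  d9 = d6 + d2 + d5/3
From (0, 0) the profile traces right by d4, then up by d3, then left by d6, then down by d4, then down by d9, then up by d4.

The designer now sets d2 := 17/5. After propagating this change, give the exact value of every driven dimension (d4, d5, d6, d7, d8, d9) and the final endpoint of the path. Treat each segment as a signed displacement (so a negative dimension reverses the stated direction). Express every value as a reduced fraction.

d4 = -1/2
d5 = -3
d6 = 17
d7 = 45
d8 = 127/3
d9 = 97/5
endpoint = (-35/2, -22/5)

Apply edit: d2 := 17/5
  d4 = d3/5 - d1/2 = -1/2
  d5 = d4*2 - 2 = -3
  d6 = d2*5 = 17
  d7 = d3*3 = 45
  d8 = d7 - d5 - d6/3 = 127/3
  d9 = d6 + d2 + d5/3 = 97/5
Walk from origin (0, 0):
  seg 1: right by d4 = -1/2 → (-1/2, 0)
  seg 2: up by d3 = 15 → (-1/2, 15)
  seg 3: left by d6 = 17 → (-35/2, 15)
  seg 4: down by d4 = -1/2 → (-35/2, 31/2)
  seg 5: down by d9 = 97/5 → (-35/2, -39/10)
  seg 6: up by d4 = -1/2 → (-35/2, -22/5)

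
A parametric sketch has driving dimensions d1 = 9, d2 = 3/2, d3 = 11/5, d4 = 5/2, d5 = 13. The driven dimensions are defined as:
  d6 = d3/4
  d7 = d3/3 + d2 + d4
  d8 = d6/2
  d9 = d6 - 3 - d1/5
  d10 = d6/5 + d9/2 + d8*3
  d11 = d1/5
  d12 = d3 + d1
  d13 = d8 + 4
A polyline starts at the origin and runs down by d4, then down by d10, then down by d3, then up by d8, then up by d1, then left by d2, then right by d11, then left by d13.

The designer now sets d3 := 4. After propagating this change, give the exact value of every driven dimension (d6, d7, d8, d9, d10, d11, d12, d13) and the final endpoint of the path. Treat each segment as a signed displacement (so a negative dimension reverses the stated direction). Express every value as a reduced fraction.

Apply edit: d3 := 4
  d6 = d3/4 = 1
  d7 = d3/3 + d2 + d4 = 16/3
  d8 = d6/2 = 1/2
  d9 = d6 - 3 - d1/5 = -19/5
  d10 = d6/5 + d9/2 + d8*3 = -1/5
  d11 = d1/5 = 9/5
  d12 = d3 + d1 = 13
  d13 = d8 + 4 = 9/2
Walk from origin (0, 0):
  seg 1: down by d4 = 5/2 → (0, -5/2)
  seg 2: down by d10 = -1/5 → (0, -23/10)
  seg 3: down by d3 = 4 → (0, -63/10)
  seg 4: up by d8 = 1/2 → (0, -29/5)
  seg 5: up by d1 = 9 → (0, 16/5)
  seg 6: left by d2 = 3/2 → (-3/2, 16/5)
  seg 7: right by d11 = 9/5 → (3/10, 16/5)
  seg 8: left by d13 = 9/2 → (-21/5, 16/5)

d6 = 1
d7 = 16/3
d8 = 1/2
d9 = -19/5
d10 = -1/5
d11 = 9/5
d12 = 13
d13 = 9/2
endpoint = (-21/5, 16/5)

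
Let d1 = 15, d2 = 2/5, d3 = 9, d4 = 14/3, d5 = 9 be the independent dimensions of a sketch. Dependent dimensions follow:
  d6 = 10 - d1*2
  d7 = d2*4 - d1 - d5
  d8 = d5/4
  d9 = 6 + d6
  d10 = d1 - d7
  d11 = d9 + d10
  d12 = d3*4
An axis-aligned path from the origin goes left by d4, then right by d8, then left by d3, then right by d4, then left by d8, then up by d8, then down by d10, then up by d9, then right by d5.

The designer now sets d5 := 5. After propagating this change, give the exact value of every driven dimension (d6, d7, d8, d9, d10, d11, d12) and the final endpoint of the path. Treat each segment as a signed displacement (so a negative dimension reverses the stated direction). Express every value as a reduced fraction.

Apply edit: d5 := 5
  d6 = 10 - d1*2 = -20
  d7 = d2*4 - d1 - d5 = -92/5
  d8 = d5/4 = 5/4
  d9 = 6 + d6 = -14
  d10 = d1 - d7 = 167/5
  d11 = d9 + d10 = 97/5
  d12 = d3*4 = 36
Walk from origin (0, 0):
  seg 1: left by d4 = 14/3 → (-14/3, 0)
  seg 2: right by d8 = 5/4 → (-41/12, 0)
  seg 3: left by d3 = 9 → (-149/12, 0)
  seg 4: right by d4 = 14/3 → (-31/4, 0)
  seg 5: left by d8 = 5/4 → (-9, 0)
  seg 6: up by d8 = 5/4 → (-9, 5/4)
  seg 7: down by d10 = 167/5 → (-9, -643/20)
  seg 8: up by d9 = -14 → (-9, -923/20)
  seg 9: right by d5 = 5 → (-4, -923/20)

d6 = -20
d7 = -92/5
d8 = 5/4
d9 = -14
d10 = 167/5
d11 = 97/5
d12 = 36
endpoint = (-4, -923/20)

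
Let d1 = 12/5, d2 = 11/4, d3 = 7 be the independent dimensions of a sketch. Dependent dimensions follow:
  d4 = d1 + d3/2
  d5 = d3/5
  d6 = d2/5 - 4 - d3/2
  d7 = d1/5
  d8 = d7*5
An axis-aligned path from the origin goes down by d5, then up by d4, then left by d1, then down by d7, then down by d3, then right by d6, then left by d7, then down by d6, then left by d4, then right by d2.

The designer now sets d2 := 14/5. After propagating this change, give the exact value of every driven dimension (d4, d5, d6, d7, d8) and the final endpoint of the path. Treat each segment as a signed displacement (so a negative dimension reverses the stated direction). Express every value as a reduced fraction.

d4 = 59/10
d5 = 7/5
d6 = -347/50
d7 = 12/25
d8 = 12/5
endpoint = (-323/25, 99/25)

Apply edit: d2 := 14/5
  d4 = d1 + d3/2 = 59/10
  d5 = d3/5 = 7/5
  d6 = d2/5 - 4 - d3/2 = -347/50
  d7 = d1/5 = 12/25
  d8 = d7*5 = 12/5
Walk from origin (0, 0):
  seg 1: down by d5 = 7/5 → (0, -7/5)
  seg 2: up by d4 = 59/10 → (0, 9/2)
  seg 3: left by d1 = 12/5 → (-12/5, 9/2)
  seg 4: down by d7 = 12/25 → (-12/5, 201/50)
  seg 5: down by d3 = 7 → (-12/5, -149/50)
  seg 6: right by d6 = -347/50 → (-467/50, -149/50)
  seg 7: left by d7 = 12/25 → (-491/50, -149/50)
  seg 8: down by d6 = -347/50 → (-491/50, 99/25)
  seg 9: left by d4 = 59/10 → (-393/25, 99/25)
  seg 10: right by d2 = 14/5 → (-323/25, 99/25)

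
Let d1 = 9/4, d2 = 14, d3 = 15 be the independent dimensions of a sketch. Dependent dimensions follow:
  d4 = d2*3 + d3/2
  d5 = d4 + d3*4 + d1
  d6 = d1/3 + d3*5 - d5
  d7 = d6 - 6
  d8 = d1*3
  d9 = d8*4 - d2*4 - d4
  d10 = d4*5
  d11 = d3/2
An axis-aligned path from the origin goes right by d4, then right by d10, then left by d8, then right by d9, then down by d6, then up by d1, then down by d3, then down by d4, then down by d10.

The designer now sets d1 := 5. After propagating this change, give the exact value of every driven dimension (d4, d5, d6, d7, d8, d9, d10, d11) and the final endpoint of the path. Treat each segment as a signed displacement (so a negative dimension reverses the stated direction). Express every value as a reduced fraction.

d4 = 99/2
d5 = 229/2
d6 = -227/6
d7 = -263/6
d8 = 15
d9 = -91/2
d10 = 495/2
d11 = 15/2
endpoint = (473/2, -1615/6)

Apply edit: d1 := 5
  d4 = d2*3 + d3/2 = 99/2
  d5 = d4 + d3*4 + d1 = 229/2
  d6 = d1/3 + d3*5 - d5 = -227/6
  d7 = d6 - 6 = -263/6
  d8 = d1*3 = 15
  d9 = d8*4 - d2*4 - d4 = -91/2
  d10 = d4*5 = 495/2
  d11 = d3/2 = 15/2
Walk from origin (0, 0):
  seg 1: right by d4 = 99/2 → (99/2, 0)
  seg 2: right by d10 = 495/2 → (297, 0)
  seg 3: left by d8 = 15 → (282, 0)
  seg 4: right by d9 = -91/2 → (473/2, 0)
  seg 5: down by d6 = -227/6 → (473/2, 227/6)
  seg 6: up by d1 = 5 → (473/2, 257/6)
  seg 7: down by d3 = 15 → (473/2, 167/6)
  seg 8: down by d4 = 99/2 → (473/2, -65/3)
  seg 9: down by d10 = 495/2 → (473/2, -1615/6)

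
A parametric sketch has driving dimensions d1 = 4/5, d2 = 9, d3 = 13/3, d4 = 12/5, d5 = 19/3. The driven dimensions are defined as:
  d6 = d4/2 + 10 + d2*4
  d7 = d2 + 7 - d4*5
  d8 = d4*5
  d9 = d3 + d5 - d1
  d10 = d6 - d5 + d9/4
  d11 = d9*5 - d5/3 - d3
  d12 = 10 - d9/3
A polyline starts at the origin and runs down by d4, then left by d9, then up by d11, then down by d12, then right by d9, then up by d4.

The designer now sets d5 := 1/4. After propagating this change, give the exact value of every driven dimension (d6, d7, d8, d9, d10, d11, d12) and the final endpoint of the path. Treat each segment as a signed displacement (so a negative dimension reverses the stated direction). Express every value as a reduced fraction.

d6 = 236/5
d7 = 4
d8 = 12
d9 = 227/60
d10 = 2299/48
d11 = 29/2
d12 = 1573/180
endpoint = (0, 1037/180)

Apply edit: d5 := 1/4
  d6 = d4/2 + 10 + d2*4 = 236/5
  d7 = d2 + 7 - d4*5 = 4
  d8 = d4*5 = 12
  d9 = d3 + d5 - d1 = 227/60
  d10 = d6 - d5 + d9/4 = 2299/48
  d11 = d9*5 - d5/3 - d3 = 29/2
  d12 = 10 - d9/3 = 1573/180
Walk from origin (0, 0):
  seg 1: down by d4 = 12/5 → (0, -12/5)
  seg 2: left by d9 = 227/60 → (-227/60, -12/5)
  seg 3: up by d11 = 29/2 → (-227/60, 121/10)
  seg 4: down by d12 = 1573/180 → (-227/60, 121/36)
  seg 5: right by d9 = 227/60 → (0, 121/36)
  seg 6: up by d4 = 12/5 → (0, 1037/180)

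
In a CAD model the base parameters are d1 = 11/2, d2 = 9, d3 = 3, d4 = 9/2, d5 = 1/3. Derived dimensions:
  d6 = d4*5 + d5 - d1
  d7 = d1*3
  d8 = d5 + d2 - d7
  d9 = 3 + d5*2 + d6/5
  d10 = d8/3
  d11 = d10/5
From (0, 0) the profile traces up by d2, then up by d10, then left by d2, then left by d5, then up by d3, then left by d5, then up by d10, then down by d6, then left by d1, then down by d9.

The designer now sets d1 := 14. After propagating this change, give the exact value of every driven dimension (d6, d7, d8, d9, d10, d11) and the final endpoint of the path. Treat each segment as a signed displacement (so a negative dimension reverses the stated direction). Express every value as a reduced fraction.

d6 = 53/6
d7 = 42
d8 = -98/3
d9 = 163/30
d10 = -98/9
d11 = -98/45
endpoint = (-71/3, -1082/45)

Apply edit: d1 := 14
  d6 = d4*5 + d5 - d1 = 53/6
  d7 = d1*3 = 42
  d8 = d5 + d2 - d7 = -98/3
  d9 = 3 + d5*2 + d6/5 = 163/30
  d10 = d8/3 = -98/9
  d11 = d10/5 = -98/45
Walk from origin (0, 0):
  seg 1: up by d2 = 9 → (0, 9)
  seg 2: up by d10 = -98/9 → (0, -17/9)
  seg 3: left by d2 = 9 → (-9, -17/9)
  seg 4: left by d5 = 1/3 → (-28/3, -17/9)
  seg 5: up by d3 = 3 → (-28/3, 10/9)
  seg 6: left by d5 = 1/3 → (-29/3, 10/9)
  seg 7: up by d10 = -98/9 → (-29/3, -88/9)
  seg 8: down by d6 = 53/6 → (-29/3, -335/18)
  seg 9: left by d1 = 14 → (-71/3, -335/18)
  seg 10: down by d9 = 163/30 → (-71/3, -1082/45)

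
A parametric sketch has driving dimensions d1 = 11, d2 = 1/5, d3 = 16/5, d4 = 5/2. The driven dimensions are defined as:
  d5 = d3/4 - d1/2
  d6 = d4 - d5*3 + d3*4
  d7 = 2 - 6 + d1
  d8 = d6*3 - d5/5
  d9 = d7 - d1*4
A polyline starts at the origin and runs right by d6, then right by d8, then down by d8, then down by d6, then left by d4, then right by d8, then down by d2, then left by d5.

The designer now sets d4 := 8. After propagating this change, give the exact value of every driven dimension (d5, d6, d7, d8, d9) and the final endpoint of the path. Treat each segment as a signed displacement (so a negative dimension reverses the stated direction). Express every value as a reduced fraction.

Apply edit: d4 := 8
  d5 = d3/4 - d1/2 = -47/10
  d6 = d4 - d5*3 + d3*4 = 349/10
  d7 = 2 - 6 + d1 = 7
  d8 = d6*3 - d5/5 = 2641/25
  d9 = d7 - d1*4 = -37
Walk from origin (0, 0):
  seg 1: right by d6 = 349/10 → (349/10, 0)
  seg 2: right by d8 = 2641/25 → (7027/50, 0)
  seg 3: down by d8 = 2641/25 → (7027/50, -2641/25)
  seg 4: down by d6 = 349/10 → (7027/50, -7027/50)
  seg 5: left by d4 = 8 → (6627/50, -7027/50)
  seg 6: right by d8 = 2641/25 → (11909/50, -7027/50)
  seg 7: down by d2 = 1/5 → (11909/50, -7037/50)
  seg 8: left by d5 = -47/10 → (6072/25, -7037/50)

d5 = -47/10
d6 = 349/10
d7 = 7
d8 = 2641/25
d9 = -37
endpoint = (6072/25, -7037/50)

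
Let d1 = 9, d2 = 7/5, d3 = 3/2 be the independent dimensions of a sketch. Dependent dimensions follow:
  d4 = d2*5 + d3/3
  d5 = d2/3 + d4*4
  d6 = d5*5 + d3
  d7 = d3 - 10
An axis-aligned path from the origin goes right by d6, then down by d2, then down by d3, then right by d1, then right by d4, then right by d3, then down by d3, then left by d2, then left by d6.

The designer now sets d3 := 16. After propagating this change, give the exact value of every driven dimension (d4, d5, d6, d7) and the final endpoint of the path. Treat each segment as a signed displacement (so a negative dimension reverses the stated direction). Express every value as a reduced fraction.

d4 = 37/3
d5 = 249/5
d6 = 265
d7 = 6
endpoint = (539/15, -167/5)

Apply edit: d3 := 16
  d4 = d2*5 + d3/3 = 37/3
  d5 = d2/3 + d4*4 = 249/5
  d6 = d5*5 + d3 = 265
  d7 = d3 - 10 = 6
Walk from origin (0, 0):
  seg 1: right by d6 = 265 → (265, 0)
  seg 2: down by d2 = 7/5 → (265, -7/5)
  seg 3: down by d3 = 16 → (265, -87/5)
  seg 4: right by d1 = 9 → (274, -87/5)
  seg 5: right by d4 = 37/3 → (859/3, -87/5)
  seg 6: right by d3 = 16 → (907/3, -87/5)
  seg 7: down by d3 = 16 → (907/3, -167/5)
  seg 8: left by d2 = 7/5 → (4514/15, -167/5)
  seg 9: left by d6 = 265 → (539/15, -167/5)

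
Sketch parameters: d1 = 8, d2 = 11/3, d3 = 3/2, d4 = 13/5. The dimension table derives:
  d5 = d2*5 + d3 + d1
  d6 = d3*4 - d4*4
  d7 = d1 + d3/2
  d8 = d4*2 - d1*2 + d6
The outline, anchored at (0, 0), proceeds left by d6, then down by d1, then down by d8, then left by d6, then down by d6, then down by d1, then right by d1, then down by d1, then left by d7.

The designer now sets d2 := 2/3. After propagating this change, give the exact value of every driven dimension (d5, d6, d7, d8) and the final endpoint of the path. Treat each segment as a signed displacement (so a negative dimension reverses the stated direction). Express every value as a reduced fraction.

Apply edit: d2 := 2/3
  d5 = d2*5 + d3 + d1 = 77/6
  d6 = d3*4 - d4*4 = -22/5
  d7 = d1 + d3/2 = 35/4
  d8 = d4*2 - d1*2 + d6 = -76/5
Walk from origin (0, 0):
  seg 1: left by d6 = -22/5 → (22/5, 0)
  seg 2: down by d1 = 8 → (22/5, -8)
  seg 3: down by d8 = -76/5 → (22/5, 36/5)
  seg 4: left by d6 = -22/5 → (44/5, 36/5)
  seg 5: down by d6 = -22/5 → (44/5, 58/5)
  seg 6: down by d1 = 8 → (44/5, 18/5)
  seg 7: right by d1 = 8 → (84/5, 18/5)
  seg 8: down by d1 = 8 → (84/5, -22/5)
  seg 9: left by d7 = 35/4 → (161/20, -22/5)

d5 = 77/6
d6 = -22/5
d7 = 35/4
d8 = -76/5
endpoint = (161/20, -22/5)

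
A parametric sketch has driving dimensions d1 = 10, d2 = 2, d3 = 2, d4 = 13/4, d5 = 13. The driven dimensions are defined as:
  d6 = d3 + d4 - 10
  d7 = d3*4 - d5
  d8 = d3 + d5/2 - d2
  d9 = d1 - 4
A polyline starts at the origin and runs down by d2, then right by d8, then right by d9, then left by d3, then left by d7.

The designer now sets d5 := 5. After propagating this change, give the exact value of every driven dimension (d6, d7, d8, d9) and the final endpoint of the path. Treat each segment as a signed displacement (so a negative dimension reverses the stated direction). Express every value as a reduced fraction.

Apply edit: d5 := 5
  d6 = d3 + d4 - 10 = -19/4
  d7 = d3*4 - d5 = 3
  d8 = d3 + d5/2 - d2 = 5/2
  d9 = d1 - 4 = 6
Walk from origin (0, 0):
  seg 1: down by d2 = 2 → (0, -2)
  seg 2: right by d8 = 5/2 → (5/2, -2)
  seg 3: right by d9 = 6 → (17/2, -2)
  seg 4: left by d3 = 2 → (13/2, -2)
  seg 5: left by d7 = 3 → (7/2, -2)

d6 = -19/4
d7 = 3
d8 = 5/2
d9 = 6
endpoint = (7/2, -2)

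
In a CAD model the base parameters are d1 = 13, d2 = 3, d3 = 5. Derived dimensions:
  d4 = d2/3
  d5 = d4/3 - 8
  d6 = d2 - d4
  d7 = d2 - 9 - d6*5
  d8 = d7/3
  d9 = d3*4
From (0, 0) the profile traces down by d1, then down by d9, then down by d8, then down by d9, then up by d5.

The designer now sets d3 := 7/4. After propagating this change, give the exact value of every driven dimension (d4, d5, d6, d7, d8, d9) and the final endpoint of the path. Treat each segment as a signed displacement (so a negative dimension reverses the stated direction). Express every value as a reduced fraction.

Apply edit: d3 := 7/4
  d4 = d2/3 = 1
  d5 = d4/3 - 8 = -23/3
  d6 = d2 - d4 = 2
  d7 = d2 - 9 - d6*5 = -16
  d8 = d7/3 = -16/3
  d9 = d3*4 = 7
Walk from origin (0, 0):
  seg 1: down by d1 = 13 → (0, -13)
  seg 2: down by d9 = 7 → (0, -20)
  seg 3: down by d8 = -16/3 → (0, -44/3)
  seg 4: down by d9 = 7 → (0, -65/3)
  seg 5: up by d5 = -23/3 → (0, -88/3)

d4 = 1
d5 = -23/3
d6 = 2
d7 = -16
d8 = -16/3
d9 = 7
endpoint = (0, -88/3)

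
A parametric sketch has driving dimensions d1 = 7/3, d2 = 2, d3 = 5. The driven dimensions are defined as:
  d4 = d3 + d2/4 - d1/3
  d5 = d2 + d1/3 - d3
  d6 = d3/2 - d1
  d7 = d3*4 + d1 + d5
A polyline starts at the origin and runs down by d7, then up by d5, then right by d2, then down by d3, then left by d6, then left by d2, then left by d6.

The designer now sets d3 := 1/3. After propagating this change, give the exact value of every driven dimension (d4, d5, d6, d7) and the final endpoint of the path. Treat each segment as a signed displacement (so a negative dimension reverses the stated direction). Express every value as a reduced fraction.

d4 = 1/18
d5 = 22/9
d6 = -13/6
d7 = 55/9
endpoint = (13/3, -4)

Apply edit: d3 := 1/3
  d4 = d3 + d2/4 - d1/3 = 1/18
  d5 = d2 + d1/3 - d3 = 22/9
  d6 = d3/2 - d1 = -13/6
  d7 = d3*4 + d1 + d5 = 55/9
Walk from origin (0, 0):
  seg 1: down by d7 = 55/9 → (0, -55/9)
  seg 2: up by d5 = 22/9 → (0, -11/3)
  seg 3: right by d2 = 2 → (2, -11/3)
  seg 4: down by d3 = 1/3 → (2, -4)
  seg 5: left by d6 = -13/6 → (25/6, -4)
  seg 6: left by d2 = 2 → (13/6, -4)
  seg 7: left by d6 = -13/6 → (13/3, -4)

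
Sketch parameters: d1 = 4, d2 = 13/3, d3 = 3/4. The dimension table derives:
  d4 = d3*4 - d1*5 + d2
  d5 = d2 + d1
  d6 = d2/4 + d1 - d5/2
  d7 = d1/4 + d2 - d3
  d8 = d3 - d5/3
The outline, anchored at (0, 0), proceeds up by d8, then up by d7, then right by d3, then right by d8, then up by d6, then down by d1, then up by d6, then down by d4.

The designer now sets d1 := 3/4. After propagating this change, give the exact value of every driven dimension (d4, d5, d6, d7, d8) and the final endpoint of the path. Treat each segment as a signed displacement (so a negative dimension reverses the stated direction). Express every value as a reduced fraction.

Apply edit: d1 := 3/4
  d4 = d3*4 - d1*5 + d2 = 43/12
  d5 = d2 + d1 = 61/12
  d6 = d2/4 + d1 - d5/2 = -17/24
  d7 = d1/4 + d2 - d3 = 181/48
  d8 = d3 - d5/3 = -17/18
Walk from origin (0, 0):
  seg 1: up by d8 = -17/18 → (0, -17/18)
  seg 2: up by d7 = 181/48 → (0, 407/144)
  seg 3: right by d3 = 3/4 → (3/4, 407/144)
  seg 4: right by d8 = -17/18 → (-7/36, 407/144)
  seg 5: up by d6 = -17/24 → (-7/36, 305/144)
  seg 6: down by d1 = 3/4 → (-7/36, 197/144)
  seg 7: up by d6 = -17/24 → (-7/36, 95/144)
  seg 8: down by d4 = 43/12 → (-7/36, -421/144)

d4 = 43/12
d5 = 61/12
d6 = -17/24
d7 = 181/48
d8 = -17/18
endpoint = (-7/36, -421/144)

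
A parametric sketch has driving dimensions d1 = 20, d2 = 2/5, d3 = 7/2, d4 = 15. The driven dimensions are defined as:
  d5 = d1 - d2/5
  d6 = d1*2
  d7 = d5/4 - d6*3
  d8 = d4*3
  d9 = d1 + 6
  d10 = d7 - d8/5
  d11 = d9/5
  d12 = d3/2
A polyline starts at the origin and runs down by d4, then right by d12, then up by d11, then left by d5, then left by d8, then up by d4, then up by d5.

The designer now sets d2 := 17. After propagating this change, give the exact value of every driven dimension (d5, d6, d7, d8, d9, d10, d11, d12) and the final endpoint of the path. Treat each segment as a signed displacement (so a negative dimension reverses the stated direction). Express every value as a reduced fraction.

d5 = 83/5
d6 = 40
d7 = -2317/20
d8 = 45
d9 = 26
d10 = -2497/20
d11 = 26/5
d12 = 7/4
endpoint = (-1197/20, 109/5)

Apply edit: d2 := 17
  d5 = d1 - d2/5 = 83/5
  d6 = d1*2 = 40
  d7 = d5/4 - d6*3 = -2317/20
  d8 = d4*3 = 45
  d9 = d1 + 6 = 26
  d10 = d7 - d8/5 = -2497/20
  d11 = d9/5 = 26/5
  d12 = d3/2 = 7/4
Walk from origin (0, 0):
  seg 1: down by d4 = 15 → (0, -15)
  seg 2: right by d12 = 7/4 → (7/4, -15)
  seg 3: up by d11 = 26/5 → (7/4, -49/5)
  seg 4: left by d5 = 83/5 → (-297/20, -49/5)
  seg 5: left by d8 = 45 → (-1197/20, -49/5)
  seg 6: up by d4 = 15 → (-1197/20, 26/5)
  seg 7: up by d5 = 83/5 → (-1197/20, 109/5)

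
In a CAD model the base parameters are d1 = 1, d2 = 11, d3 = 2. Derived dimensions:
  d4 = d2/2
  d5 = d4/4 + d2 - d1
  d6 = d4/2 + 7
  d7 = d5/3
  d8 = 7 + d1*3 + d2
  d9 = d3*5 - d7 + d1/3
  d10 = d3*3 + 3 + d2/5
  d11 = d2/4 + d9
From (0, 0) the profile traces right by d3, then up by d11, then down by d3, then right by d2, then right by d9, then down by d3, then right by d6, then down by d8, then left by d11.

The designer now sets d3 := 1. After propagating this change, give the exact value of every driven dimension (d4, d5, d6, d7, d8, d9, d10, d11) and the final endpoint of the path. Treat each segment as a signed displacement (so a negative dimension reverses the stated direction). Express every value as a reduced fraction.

Apply edit: d3 := 1
  d4 = d2/2 = 11/2
  d5 = d4/4 + d2 - d1 = 91/8
  d6 = d4/2 + 7 = 39/4
  d7 = d5/3 = 91/24
  d8 = 7 + d1*3 + d2 = 21
  d9 = d3*5 - d7 + d1/3 = 37/24
  d10 = d3*3 + 3 + d2/5 = 41/5
  d11 = d2/4 + d9 = 103/24
Walk from origin (0, 0):
  seg 1: right by d3 = 1 → (1, 0)
  seg 2: up by d11 = 103/24 → (1, 103/24)
  seg 3: down by d3 = 1 → (1, 79/24)
  seg 4: right by d2 = 11 → (12, 79/24)
  seg 5: right by d9 = 37/24 → (325/24, 79/24)
  seg 6: down by d3 = 1 → (325/24, 55/24)
  seg 7: right by d6 = 39/4 → (559/24, 55/24)
  seg 8: down by d8 = 21 → (559/24, -449/24)
  seg 9: left by d11 = 103/24 → (19, -449/24)

d4 = 11/2
d5 = 91/8
d6 = 39/4
d7 = 91/24
d8 = 21
d9 = 37/24
d10 = 41/5
d11 = 103/24
endpoint = (19, -449/24)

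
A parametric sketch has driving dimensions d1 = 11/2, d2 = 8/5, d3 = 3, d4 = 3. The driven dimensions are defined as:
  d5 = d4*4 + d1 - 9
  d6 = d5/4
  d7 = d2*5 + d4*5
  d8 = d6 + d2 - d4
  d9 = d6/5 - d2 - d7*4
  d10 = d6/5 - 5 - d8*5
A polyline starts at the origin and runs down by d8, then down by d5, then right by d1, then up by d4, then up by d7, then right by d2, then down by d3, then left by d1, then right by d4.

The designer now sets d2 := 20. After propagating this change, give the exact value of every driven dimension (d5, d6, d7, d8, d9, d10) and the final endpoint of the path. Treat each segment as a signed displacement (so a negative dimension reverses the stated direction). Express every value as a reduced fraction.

Apply edit: d2 := 20
  d5 = d4*4 + d1 - 9 = 17/2
  d6 = d5/4 = 17/8
  d7 = d2*5 + d4*5 = 115
  d8 = d6 + d2 - d4 = 153/8
  d9 = d6/5 - d2 - d7*4 = -19183/40
  d10 = d6/5 - 5 - d8*5 = -501/5
Walk from origin (0, 0):
  seg 1: down by d8 = 153/8 → (0, -153/8)
  seg 2: down by d5 = 17/2 → (0, -221/8)
  seg 3: right by d1 = 11/2 → (11/2, -221/8)
  seg 4: up by d4 = 3 → (11/2, -197/8)
  seg 5: up by d7 = 115 → (11/2, 723/8)
  seg 6: right by d2 = 20 → (51/2, 723/8)
  seg 7: down by d3 = 3 → (51/2, 699/8)
  seg 8: left by d1 = 11/2 → (20, 699/8)
  seg 9: right by d4 = 3 → (23, 699/8)

d5 = 17/2
d6 = 17/8
d7 = 115
d8 = 153/8
d9 = -19183/40
d10 = -501/5
endpoint = (23, 699/8)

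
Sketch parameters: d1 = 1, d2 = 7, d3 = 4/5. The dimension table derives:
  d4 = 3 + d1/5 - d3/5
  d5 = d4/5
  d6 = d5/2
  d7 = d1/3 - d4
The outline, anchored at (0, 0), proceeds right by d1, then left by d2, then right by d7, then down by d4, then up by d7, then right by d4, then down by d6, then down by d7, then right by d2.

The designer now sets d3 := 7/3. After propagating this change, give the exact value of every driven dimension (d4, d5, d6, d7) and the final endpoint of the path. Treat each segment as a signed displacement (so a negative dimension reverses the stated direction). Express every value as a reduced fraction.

d4 = 41/15
d5 = 41/75
d6 = 41/150
d7 = -12/5
endpoint = (4/3, -451/150)

Apply edit: d3 := 7/3
  d4 = 3 + d1/5 - d3/5 = 41/15
  d5 = d4/5 = 41/75
  d6 = d5/2 = 41/150
  d7 = d1/3 - d4 = -12/5
Walk from origin (0, 0):
  seg 1: right by d1 = 1 → (1, 0)
  seg 2: left by d2 = 7 → (-6, 0)
  seg 3: right by d7 = -12/5 → (-42/5, 0)
  seg 4: down by d4 = 41/15 → (-42/5, -41/15)
  seg 5: up by d7 = -12/5 → (-42/5, -77/15)
  seg 6: right by d4 = 41/15 → (-17/3, -77/15)
  seg 7: down by d6 = 41/150 → (-17/3, -811/150)
  seg 8: down by d7 = -12/5 → (-17/3, -451/150)
  seg 9: right by d2 = 7 → (4/3, -451/150)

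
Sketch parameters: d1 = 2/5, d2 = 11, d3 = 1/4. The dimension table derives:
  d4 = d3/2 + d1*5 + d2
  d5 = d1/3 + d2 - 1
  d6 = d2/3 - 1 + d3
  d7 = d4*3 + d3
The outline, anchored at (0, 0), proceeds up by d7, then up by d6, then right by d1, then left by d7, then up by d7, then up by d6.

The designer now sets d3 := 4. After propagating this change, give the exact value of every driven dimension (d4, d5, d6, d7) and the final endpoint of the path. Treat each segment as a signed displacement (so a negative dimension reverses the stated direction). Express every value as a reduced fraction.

Apply edit: d3 := 4
  d4 = d3/2 + d1*5 + d2 = 15
  d5 = d1/3 + d2 - 1 = 152/15
  d6 = d2/3 - 1 + d3 = 20/3
  d7 = d4*3 + d3 = 49
Walk from origin (0, 0):
  seg 1: up by d7 = 49 → (0, 49)
  seg 2: up by d6 = 20/3 → (0, 167/3)
  seg 3: right by d1 = 2/5 → (2/5, 167/3)
  seg 4: left by d7 = 49 → (-243/5, 167/3)
  seg 5: up by d7 = 49 → (-243/5, 314/3)
  seg 6: up by d6 = 20/3 → (-243/5, 334/3)

d4 = 15
d5 = 152/15
d6 = 20/3
d7 = 49
endpoint = (-243/5, 334/3)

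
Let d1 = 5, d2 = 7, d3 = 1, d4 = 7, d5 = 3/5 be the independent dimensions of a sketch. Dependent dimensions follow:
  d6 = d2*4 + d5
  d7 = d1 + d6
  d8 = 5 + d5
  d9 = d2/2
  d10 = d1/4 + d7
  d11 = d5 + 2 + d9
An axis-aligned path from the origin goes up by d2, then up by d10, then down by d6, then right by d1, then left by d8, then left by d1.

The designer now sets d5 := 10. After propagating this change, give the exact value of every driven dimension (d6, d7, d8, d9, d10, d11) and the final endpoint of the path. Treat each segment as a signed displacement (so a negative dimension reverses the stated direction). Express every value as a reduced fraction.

d6 = 38
d7 = 43
d8 = 15
d9 = 7/2
d10 = 177/4
d11 = 31/2
endpoint = (-15, 53/4)

Apply edit: d5 := 10
  d6 = d2*4 + d5 = 38
  d7 = d1 + d6 = 43
  d8 = 5 + d5 = 15
  d9 = d2/2 = 7/2
  d10 = d1/4 + d7 = 177/4
  d11 = d5 + 2 + d9 = 31/2
Walk from origin (0, 0):
  seg 1: up by d2 = 7 → (0, 7)
  seg 2: up by d10 = 177/4 → (0, 205/4)
  seg 3: down by d6 = 38 → (0, 53/4)
  seg 4: right by d1 = 5 → (5, 53/4)
  seg 5: left by d8 = 15 → (-10, 53/4)
  seg 6: left by d1 = 5 → (-15, 53/4)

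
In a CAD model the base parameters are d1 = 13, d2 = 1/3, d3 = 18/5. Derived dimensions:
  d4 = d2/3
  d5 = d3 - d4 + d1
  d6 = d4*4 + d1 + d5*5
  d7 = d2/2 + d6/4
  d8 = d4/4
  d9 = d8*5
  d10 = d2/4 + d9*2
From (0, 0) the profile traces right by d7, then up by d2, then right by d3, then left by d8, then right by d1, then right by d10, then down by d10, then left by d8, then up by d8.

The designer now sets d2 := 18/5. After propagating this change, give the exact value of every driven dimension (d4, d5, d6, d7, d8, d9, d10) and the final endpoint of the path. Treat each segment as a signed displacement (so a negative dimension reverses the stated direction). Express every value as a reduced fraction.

d4 = 6/5
d5 = 77/5
d6 = 474/5
d7 = 51/2
d8 = 3/10
d9 = 3/2
d10 = 39/10
endpoint = (227/5, 0)

Apply edit: d2 := 18/5
  d4 = d2/3 = 6/5
  d5 = d3 - d4 + d1 = 77/5
  d6 = d4*4 + d1 + d5*5 = 474/5
  d7 = d2/2 + d6/4 = 51/2
  d8 = d4/4 = 3/10
  d9 = d8*5 = 3/2
  d10 = d2/4 + d9*2 = 39/10
Walk from origin (0, 0):
  seg 1: right by d7 = 51/2 → (51/2, 0)
  seg 2: up by d2 = 18/5 → (51/2, 18/5)
  seg 3: right by d3 = 18/5 → (291/10, 18/5)
  seg 4: left by d8 = 3/10 → (144/5, 18/5)
  seg 5: right by d1 = 13 → (209/5, 18/5)
  seg 6: right by d10 = 39/10 → (457/10, 18/5)
  seg 7: down by d10 = 39/10 → (457/10, -3/10)
  seg 8: left by d8 = 3/10 → (227/5, -3/10)
  seg 9: up by d8 = 3/10 → (227/5, 0)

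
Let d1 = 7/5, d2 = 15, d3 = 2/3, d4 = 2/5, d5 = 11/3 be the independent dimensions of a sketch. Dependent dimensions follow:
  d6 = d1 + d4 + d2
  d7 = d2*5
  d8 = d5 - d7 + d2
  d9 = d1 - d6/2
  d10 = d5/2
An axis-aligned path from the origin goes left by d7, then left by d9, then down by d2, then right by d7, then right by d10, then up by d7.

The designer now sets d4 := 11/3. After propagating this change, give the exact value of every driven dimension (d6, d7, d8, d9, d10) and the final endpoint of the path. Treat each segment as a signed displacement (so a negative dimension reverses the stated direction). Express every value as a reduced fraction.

d6 = 301/15
d7 = 75
d8 = -169/3
d9 = -259/30
d10 = 11/6
endpoint = (157/15, 60)

Apply edit: d4 := 11/3
  d6 = d1 + d4 + d2 = 301/15
  d7 = d2*5 = 75
  d8 = d5 - d7 + d2 = -169/3
  d9 = d1 - d6/2 = -259/30
  d10 = d5/2 = 11/6
Walk from origin (0, 0):
  seg 1: left by d7 = 75 → (-75, 0)
  seg 2: left by d9 = -259/30 → (-1991/30, 0)
  seg 3: down by d2 = 15 → (-1991/30, -15)
  seg 4: right by d7 = 75 → (259/30, -15)
  seg 5: right by d10 = 11/6 → (157/15, -15)
  seg 6: up by d7 = 75 → (157/15, 60)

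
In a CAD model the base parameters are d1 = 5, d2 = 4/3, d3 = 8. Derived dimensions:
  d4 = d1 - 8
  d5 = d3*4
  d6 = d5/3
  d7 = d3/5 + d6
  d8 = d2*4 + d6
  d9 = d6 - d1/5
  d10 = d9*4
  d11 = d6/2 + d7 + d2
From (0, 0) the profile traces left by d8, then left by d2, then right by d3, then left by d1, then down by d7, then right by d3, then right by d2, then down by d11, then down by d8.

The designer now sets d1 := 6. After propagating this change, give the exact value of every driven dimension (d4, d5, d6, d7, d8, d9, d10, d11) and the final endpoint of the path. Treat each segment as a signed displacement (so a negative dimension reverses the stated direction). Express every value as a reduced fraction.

d4 = -2
d5 = 32
d6 = 32/3
d7 = 184/15
d8 = 16
d9 = 142/15
d10 = 568/15
d11 = 284/15
endpoint = (-6, -236/5)

Apply edit: d1 := 6
  d4 = d1 - 8 = -2
  d5 = d3*4 = 32
  d6 = d5/3 = 32/3
  d7 = d3/5 + d6 = 184/15
  d8 = d2*4 + d6 = 16
  d9 = d6 - d1/5 = 142/15
  d10 = d9*4 = 568/15
  d11 = d6/2 + d7 + d2 = 284/15
Walk from origin (0, 0):
  seg 1: left by d8 = 16 → (-16, 0)
  seg 2: left by d2 = 4/3 → (-52/3, 0)
  seg 3: right by d3 = 8 → (-28/3, 0)
  seg 4: left by d1 = 6 → (-46/3, 0)
  seg 5: down by d7 = 184/15 → (-46/3, -184/15)
  seg 6: right by d3 = 8 → (-22/3, -184/15)
  seg 7: right by d2 = 4/3 → (-6, -184/15)
  seg 8: down by d11 = 284/15 → (-6, -156/5)
  seg 9: down by d8 = 16 → (-6, -236/5)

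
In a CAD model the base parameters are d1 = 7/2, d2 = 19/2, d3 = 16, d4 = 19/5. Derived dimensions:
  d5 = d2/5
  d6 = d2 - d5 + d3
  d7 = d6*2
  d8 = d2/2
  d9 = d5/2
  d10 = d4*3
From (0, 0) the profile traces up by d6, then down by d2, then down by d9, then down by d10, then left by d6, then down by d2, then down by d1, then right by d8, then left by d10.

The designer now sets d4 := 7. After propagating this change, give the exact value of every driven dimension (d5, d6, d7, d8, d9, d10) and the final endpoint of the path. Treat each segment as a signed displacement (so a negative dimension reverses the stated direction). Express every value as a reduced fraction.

d5 = 19/10
d6 = 118/5
d7 = 236/5
d8 = 19/4
d9 = 19/20
d10 = 21
endpoint = (-797/20, -417/20)

Apply edit: d4 := 7
  d5 = d2/5 = 19/10
  d6 = d2 - d5 + d3 = 118/5
  d7 = d6*2 = 236/5
  d8 = d2/2 = 19/4
  d9 = d5/2 = 19/20
  d10 = d4*3 = 21
Walk from origin (0, 0):
  seg 1: up by d6 = 118/5 → (0, 118/5)
  seg 2: down by d2 = 19/2 → (0, 141/10)
  seg 3: down by d9 = 19/20 → (0, 263/20)
  seg 4: down by d10 = 21 → (0, -157/20)
  seg 5: left by d6 = 118/5 → (-118/5, -157/20)
  seg 6: down by d2 = 19/2 → (-118/5, -347/20)
  seg 7: down by d1 = 7/2 → (-118/5, -417/20)
  seg 8: right by d8 = 19/4 → (-377/20, -417/20)
  seg 9: left by d10 = 21 → (-797/20, -417/20)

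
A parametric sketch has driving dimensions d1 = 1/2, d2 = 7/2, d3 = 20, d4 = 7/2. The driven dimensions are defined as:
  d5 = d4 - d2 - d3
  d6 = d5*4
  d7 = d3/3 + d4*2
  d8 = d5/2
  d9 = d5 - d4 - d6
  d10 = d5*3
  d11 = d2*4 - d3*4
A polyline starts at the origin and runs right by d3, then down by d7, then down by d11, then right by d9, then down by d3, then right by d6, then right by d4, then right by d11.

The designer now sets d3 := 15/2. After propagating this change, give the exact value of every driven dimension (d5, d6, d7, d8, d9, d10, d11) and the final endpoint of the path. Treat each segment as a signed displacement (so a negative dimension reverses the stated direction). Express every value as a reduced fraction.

d5 = -15/2
d6 = -30
d7 = 19/2
d8 = -15/4
d9 = 19
d10 = -45/2
d11 = -16
endpoint = (-16, -1)

Apply edit: d3 := 15/2
  d5 = d4 - d2 - d3 = -15/2
  d6 = d5*4 = -30
  d7 = d3/3 + d4*2 = 19/2
  d8 = d5/2 = -15/4
  d9 = d5 - d4 - d6 = 19
  d10 = d5*3 = -45/2
  d11 = d2*4 - d3*4 = -16
Walk from origin (0, 0):
  seg 1: right by d3 = 15/2 → (15/2, 0)
  seg 2: down by d7 = 19/2 → (15/2, -19/2)
  seg 3: down by d11 = -16 → (15/2, 13/2)
  seg 4: right by d9 = 19 → (53/2, 13/2)
  seg 5: down by d3 = 15/2 → (53/2, -1)
  seg 6: right by d6 = -30 → (-7/2, -1)
  seg 7: right by d4 = 7/2 → (0, -1)
  seg 8: right by d11 = -16 → (-16, -1)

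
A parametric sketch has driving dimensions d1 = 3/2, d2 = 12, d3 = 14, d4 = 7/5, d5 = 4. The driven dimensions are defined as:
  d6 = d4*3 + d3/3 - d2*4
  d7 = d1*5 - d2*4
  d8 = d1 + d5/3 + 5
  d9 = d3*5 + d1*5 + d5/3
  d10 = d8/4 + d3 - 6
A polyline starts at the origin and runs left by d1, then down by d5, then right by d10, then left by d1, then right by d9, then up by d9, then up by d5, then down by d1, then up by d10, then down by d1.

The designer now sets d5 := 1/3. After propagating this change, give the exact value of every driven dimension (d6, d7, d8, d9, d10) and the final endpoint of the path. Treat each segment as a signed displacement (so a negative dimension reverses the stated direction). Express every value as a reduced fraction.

Apply edit: d5 := 1/3
  d6 = d4*3 + d3/3 - d2*4 = -587/15
  d7 = d1*5 - d2*4 = -81/2
  d8 = d1 + d5/3 + 5 = 119/18
  d9 = d3*5 + d1*5 + d5/3 = 1397/18
  d10 = d8/4 + d3 - 6 = 695/72
Walk from origin (0, 0):
  seg 1: left by d1 = 3/2 → (-3/2, 0)
  seg 2: down by d5 = 1/3 → (-3/2, -1/3)
  seg 3: right by d10 = 695/72 → (587/72, -1/3)
  seg 4: left by d1 = 3/2 → (479/72, -1/3)
  seg 5: right by d9 = 1397/18 → (6067/72, -1/3)
  seg 6: up by d9 = 1397/18 → (6067/72, 1391/18)
  seg 7: up by d5 = 1/3 → (6067/72, 1397/18)
  seg 8: down by d1 = 3/2 → (6067/72, 685/9)
  seg 9: up by d10 = 695/72 → (6067/72, 6175/72)
  seg 10: down by d1 = 3/2 → (6067/72, 6067/72)

d6 = -587/15
d7 = -81/2
d8 = 119/18
d9 = 1397/18
d10 = 695/72
endpoint = (6067/72, 6067/72)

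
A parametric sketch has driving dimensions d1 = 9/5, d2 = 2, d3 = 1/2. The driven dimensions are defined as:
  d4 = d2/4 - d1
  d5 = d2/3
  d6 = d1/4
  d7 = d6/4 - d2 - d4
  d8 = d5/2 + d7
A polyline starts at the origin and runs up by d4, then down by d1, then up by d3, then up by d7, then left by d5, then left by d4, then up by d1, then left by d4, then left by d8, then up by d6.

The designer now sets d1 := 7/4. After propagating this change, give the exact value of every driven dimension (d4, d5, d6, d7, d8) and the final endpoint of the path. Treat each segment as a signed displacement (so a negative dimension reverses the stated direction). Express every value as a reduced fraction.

Apply edit: d1 := 7/4
  d4 = d2/4 - d1 = -5/4
  d5 = d2/3 = 2/3
  d6 = d1/4 = 7/16
  d7 = d6/4 - d2 - d4 = -41/64
  d8 = d5/2 + d7 = -59/192
Walk from origin (0, 0):
  seg 1: up by d4 = -5/4 → (0, -5/4)
  seg 2: down by d1 = 7/4 → (0, -3)
  seg 3: up by d3 = 1/2 → (0, -5/2)
  seg 4: up by d7 = -41/64 → (0, -201/64)
  seg 5: left by d5 = 2/3 → (-2/3, -201/64)
  seg 6: left by d4 = -5/4 → (7/12, -201/64)
  seg 7: up by d1 = 7/4 → (7/12, -89/64)
  seg 8: left by d4 = -5/4 → (11/6, -89/64)
  seg 9: left by d8 = -59/192 → (137/64, -89/64)
  seg 10: up by d6 = 7/16 → (137/64, -61/64)

d4 = -5/4
d5 = 2/3
d6 = 7/16
d7 = -41/64
d8 = -59/192
endpoint = (137/64, -61/64)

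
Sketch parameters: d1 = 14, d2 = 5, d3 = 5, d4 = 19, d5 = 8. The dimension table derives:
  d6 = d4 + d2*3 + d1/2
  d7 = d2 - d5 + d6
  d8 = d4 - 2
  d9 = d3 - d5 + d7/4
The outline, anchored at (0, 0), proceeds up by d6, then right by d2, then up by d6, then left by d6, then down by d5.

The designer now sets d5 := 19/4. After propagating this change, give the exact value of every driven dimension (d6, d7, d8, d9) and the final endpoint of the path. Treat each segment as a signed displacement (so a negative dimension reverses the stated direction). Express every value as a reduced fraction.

d6 = 41
d7 = 165/4
d8 = 17
d9 = 169/16
endpoint = (-36, 309/4)

Apply edit: d5 := 19/4
  d6 = d4 + d2*3 + d1/2 = 41
  d7 = d2 - d5 + d6 = 165/4
  d8 = d4 - 2 = 17
  d9 = d3 - d5 + d7/4 = 169/16
Walk from origin (0, 0):
  seg 1: up by d6 = 41 → (0, 41)
  seg 2: right by d2 = 5 → (5, 41)
  seg 3: up by d6 = 41 → (5, 82)
  seg 4: left by d6 = 41 → (-36, 82)
  seg 5: down by d5 = 19/4 → (-36, 309/4)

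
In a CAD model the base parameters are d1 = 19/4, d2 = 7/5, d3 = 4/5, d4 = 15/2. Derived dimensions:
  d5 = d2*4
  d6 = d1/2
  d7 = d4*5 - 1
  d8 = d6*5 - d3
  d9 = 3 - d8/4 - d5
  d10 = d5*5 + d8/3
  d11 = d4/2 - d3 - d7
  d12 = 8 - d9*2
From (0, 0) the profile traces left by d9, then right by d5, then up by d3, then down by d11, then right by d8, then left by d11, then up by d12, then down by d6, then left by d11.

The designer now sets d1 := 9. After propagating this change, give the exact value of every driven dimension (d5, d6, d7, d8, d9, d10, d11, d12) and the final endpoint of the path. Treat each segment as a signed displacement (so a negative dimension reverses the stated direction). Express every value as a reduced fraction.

d5 = 28/5
d6 = 9/2
d7 = 73/2
d8 = 217/10
d9 = -321/40
d10 = 1057/30
d11 = -671/20
d12 = 481/20
endpoint = (4097/40, 539/10)

Apply edit: d1 := 9
  d5 = d2*4 = 28/5
  d6 = d1/2 = 9/2
  d7 = d4*5 - 1 = 73/2
  d8 = d6*5 - d3 = 217/10
  d9 = 3 - d8/4 - d5 = -321/40
  d10 = d5*5 + d8/3 = 1057/30
  d11 = d4/2 - d3 - d7 = -671/20
  d12 = 8 - d9*2 = 481/20
Walk from origin (0, 0):
  seg 1: left by d9 = -321/40 → (321/40, 0)
  seg 2: right by d5 = 28/5 → (109/8, 0)
  seg 3: up by d3 = 4/5 → (109/8, 4/5)
  seg 4: down by d11 = -671/20 → (109/8, 687/20)
  seg 5: right by d8 = 217/10 → (1413/40, 687/20)
  seg 6: left by d11 = -671/20 → (551/8, 687/20)
  seg 7: up by d12 = 481/20 → (551/8, 292/5)
  seg 8: down by d6 = 9/2 → (551/8, 539/10)
  seg 9: left by d11 = -671/20 → (4097/40, 539/10)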